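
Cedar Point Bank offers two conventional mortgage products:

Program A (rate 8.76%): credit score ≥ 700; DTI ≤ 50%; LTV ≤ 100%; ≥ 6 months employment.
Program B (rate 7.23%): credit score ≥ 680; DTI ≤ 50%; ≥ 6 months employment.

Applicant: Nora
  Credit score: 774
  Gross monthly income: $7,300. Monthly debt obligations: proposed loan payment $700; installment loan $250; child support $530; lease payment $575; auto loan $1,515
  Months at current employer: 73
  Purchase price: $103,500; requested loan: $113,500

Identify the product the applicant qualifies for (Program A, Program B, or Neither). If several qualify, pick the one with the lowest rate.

Program B

Total debts = (700 + 250 + 530 + 575 + 1,515) = 3,570; DTI = 3,570/7,300 = 48.9%.
LTV = 113,500/103,500 = 109.7%.
Program A: score 774 ≥ 700; DTI 48.9% ≤ 50%; LTV 109.7% > 100%; employment 73 ≥ 6 mo → does not qualify.
Program B: score 774 ≥ 680; DTI 48.9% ≤ 50%; employment 73 ≥ 6 mo → qualifies.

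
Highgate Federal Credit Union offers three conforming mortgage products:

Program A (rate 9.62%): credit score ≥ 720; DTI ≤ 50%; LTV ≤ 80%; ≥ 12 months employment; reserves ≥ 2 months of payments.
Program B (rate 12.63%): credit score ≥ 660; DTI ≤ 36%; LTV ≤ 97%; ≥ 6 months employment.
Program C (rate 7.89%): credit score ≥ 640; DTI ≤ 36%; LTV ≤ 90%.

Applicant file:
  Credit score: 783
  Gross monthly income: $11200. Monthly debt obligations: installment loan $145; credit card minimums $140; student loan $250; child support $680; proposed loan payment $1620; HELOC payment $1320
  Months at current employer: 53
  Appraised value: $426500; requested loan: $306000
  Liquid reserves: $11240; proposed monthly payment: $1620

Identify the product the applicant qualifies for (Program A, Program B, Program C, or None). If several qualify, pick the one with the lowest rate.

Program A

Total debts = (145 + 140 + 250 + 680 + 1,620 + 1,320) = 4,155; DTI = 4,155/11,200 = 37.1%.
LTV = 306,000/426,500 = 71.7%.
Reserves = 11,240/1,620 = 6.9 months.
Program A: score 783 ≥ 720; DTI 37.1% ≤ 50%; LTV 71.7% ≤ 80%; employment 53 ≥ 12 mo; reserves 6.9 ≥ 2 mo → qualifies.
Program B: score 783 ≥ 660; DTI 37.1% > 36%; LTV 71.7% ≤ 97%; employment 53 ≥ 6 mo → does not qualify.
Program C: score 783 ≥ 640; DTI 37.1% > 36%; LTV 71.7% ≤ 90% → does not qualify.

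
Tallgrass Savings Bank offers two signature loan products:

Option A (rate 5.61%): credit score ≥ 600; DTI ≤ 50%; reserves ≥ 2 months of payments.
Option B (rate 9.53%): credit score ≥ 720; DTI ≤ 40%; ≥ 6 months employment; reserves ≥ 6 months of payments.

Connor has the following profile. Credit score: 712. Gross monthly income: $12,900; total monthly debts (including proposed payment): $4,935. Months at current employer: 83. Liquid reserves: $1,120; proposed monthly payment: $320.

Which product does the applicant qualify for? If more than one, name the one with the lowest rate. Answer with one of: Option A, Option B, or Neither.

DTI = 4,935/12,900 = 38.3%.
Reserves = 1,120/320 = 3.5 months.
Option A: score 712 ≥ 600; DTI 38.3% ≤ 50%; reserves 3.5 ≥ 2 mo → qualifies.
Option B: score 712 < 720; DTI 38.3% ≤ 40%; employment 83 ≥ 6 mo; reserves 3.5 < 6 mo → does not qualify.

Option A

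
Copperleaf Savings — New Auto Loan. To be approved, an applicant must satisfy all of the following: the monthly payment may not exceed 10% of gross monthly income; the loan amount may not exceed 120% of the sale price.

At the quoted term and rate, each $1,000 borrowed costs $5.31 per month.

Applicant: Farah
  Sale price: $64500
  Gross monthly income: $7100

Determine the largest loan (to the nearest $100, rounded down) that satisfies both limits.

$77,400

Payment cap: 10% × $7,100 = $710/month.
At $5.31 per $1,000, that supports 710/5.31 × 1,000 ≈ $133,709 → $133,700.
LTV cap: 120% × $64,500 = $77,400 → $77,400.
Binding constraint: loan-to-value.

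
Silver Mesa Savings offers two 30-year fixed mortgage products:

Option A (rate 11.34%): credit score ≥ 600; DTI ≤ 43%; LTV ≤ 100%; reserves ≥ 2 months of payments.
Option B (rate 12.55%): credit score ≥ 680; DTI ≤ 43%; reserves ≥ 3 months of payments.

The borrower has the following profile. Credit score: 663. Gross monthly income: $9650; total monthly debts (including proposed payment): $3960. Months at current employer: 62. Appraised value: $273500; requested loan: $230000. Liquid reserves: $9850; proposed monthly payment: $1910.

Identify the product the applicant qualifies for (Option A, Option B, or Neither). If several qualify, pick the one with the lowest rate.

Option A

DTI = 3,960/9,650 = 41%.
LTV = 230,000/273,500 = 84.1%.
Reserves = 9,850/1,910 = 5.2 months.
Option A: score 663 ≥ 600; DTI 41% ≤ 43%; LTV 84.1% ≤ 100%; reserves 5.2 ≥ 2 mo → qualifies.
Option B: score 663 < 680; DTI 41% ≤ 43%; reserves 5.2 ≥ 3 mo → does not qualify.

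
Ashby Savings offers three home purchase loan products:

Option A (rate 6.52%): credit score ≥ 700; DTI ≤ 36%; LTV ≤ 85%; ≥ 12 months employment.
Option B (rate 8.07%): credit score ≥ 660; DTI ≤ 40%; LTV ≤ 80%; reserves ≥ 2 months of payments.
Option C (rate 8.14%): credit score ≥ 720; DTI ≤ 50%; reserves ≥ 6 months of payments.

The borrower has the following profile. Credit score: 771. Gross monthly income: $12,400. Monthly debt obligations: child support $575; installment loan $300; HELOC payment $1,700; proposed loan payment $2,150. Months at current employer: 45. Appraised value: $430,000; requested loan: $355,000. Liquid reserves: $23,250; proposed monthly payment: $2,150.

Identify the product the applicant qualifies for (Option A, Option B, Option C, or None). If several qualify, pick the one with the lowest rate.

Total debts = (575 + 300 + 1,700 + 2,150) = 4,725; DTI = 4,725/12,400 = 38.1%.
LTV = 355,000/430,000 = 82.6%.
Reserves = 23,250/2,150 = 10.8 months.
Option A: score 771 ≥ 700; DTI 38.1% > 36%; LTV 82.6% ≤ 85%; employment 45 ≥ 12 mo → does not qualify.
Option B: score 771 ≥ 660; DTI 38.1% ≤ 40%; LTV 82.6% > 80%; reserves 10.8 ≥ 2 mo → does not qualify.
Option C: score 771 ≥ 720; DTI 38.1% ≤ 50%; reserves 10.8 ≥ 6 mo → qualifies.

Option C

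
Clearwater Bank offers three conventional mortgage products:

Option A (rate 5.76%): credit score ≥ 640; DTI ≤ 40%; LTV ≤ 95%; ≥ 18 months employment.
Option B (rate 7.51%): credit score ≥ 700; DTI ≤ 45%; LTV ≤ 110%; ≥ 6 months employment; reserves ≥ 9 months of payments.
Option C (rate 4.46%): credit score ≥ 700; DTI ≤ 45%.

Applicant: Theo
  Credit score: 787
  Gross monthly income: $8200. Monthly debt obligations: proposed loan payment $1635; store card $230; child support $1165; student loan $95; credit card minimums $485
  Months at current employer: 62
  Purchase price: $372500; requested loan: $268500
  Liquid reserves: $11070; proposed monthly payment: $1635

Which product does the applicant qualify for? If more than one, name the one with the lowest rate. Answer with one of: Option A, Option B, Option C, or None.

Total debts = (1,635 + 230 + 1,165 + 95 + 485) = 3,610; DTI = 3,610/8,200 = 44%.
LTV = 268,500/372,500 = 72.1%.
Reserves = 11,070/1,635 = 6.8 months.
Option A: score 787 ≥ 640; DTI 44% > 40%; LTV 72.1% ≤ 95%; employment 62 ≥ 18 mo → does not qualify.
Option B: score 787 ≥ 700; DTI 44% ≤ 45%; LTV 72.1% ≤ 110%; employment 62 ≥ 6 mo; reserves 6.8 < 9 mo → does not qualify.
Option C: score 787 ≥ 700; DTI 44% ≤ 45% → qualifies.

Option C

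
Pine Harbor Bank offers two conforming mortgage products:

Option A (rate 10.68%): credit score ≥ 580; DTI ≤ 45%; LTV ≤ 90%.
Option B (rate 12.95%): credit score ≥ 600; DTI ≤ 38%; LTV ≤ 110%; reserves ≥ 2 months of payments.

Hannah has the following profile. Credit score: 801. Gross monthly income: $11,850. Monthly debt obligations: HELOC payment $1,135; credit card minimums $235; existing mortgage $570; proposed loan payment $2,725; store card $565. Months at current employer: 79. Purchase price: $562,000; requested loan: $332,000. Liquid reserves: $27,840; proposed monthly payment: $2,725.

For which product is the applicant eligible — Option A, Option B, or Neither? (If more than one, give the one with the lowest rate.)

Option A

Total debts = (1,135 + 235 + 570 + 2,725 + 565) = 5,230; DTI = 5,230/11,850 = 44.1%.
LTV = 332,000/562,000 = 59.1%.
Reserves = 27,840/2,725 = 10.2 months.
Option A: score 801 ≥ 580; DTI 44.1% ≤ 45%; LTV 59.1% ≤ 90% → qualifies.
Option B: score 801 ≥ 600; DTI 44.1% > 38%; LTV 59.1% ≤ 110%; reserves 10.2 ≥ 2 mo → does not qualify.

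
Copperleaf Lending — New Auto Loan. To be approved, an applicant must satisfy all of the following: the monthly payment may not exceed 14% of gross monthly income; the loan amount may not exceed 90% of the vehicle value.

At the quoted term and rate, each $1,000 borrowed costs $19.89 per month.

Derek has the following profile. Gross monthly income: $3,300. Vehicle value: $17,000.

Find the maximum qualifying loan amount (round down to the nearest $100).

$15,300

Payment cap: 14% × $3,300 = $462/month.
At $19.89 per $1,000, that supports 462/19.89 × 1,000 ≈ $23,227 → $23,200.
LTV cap: 90% × $17,000 = $15,300 → $15,300.
Binding constraint: loan-to-value.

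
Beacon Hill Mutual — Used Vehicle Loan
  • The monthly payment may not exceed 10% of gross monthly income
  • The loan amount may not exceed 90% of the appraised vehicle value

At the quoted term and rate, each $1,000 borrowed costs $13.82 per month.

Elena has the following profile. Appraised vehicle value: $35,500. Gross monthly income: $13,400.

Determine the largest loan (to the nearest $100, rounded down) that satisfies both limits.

Payment cap: 10% × $13,400 = $1,340/month.
At $13.82 per $1,000, that supports 1,340/13.82 × 1,000 ≈ $96,960 → $96,900.
LTV cap: 90% × $35,500 = $31,950 → $31,900.
Binding constraint: loan-to-value.

$31,900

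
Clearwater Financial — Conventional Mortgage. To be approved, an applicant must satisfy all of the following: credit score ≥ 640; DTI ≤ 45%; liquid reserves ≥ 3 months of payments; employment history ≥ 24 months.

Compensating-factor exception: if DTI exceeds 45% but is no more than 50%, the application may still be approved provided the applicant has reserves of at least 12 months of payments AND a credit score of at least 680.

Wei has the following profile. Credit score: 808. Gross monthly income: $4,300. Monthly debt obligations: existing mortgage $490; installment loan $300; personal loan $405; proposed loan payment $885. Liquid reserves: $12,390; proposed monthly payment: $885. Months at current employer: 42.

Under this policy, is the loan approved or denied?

Credit score 808 ≥ 640 (meets base)
Total debts = (490 + 300 + 405 + 885) = 2,080. DTI: 2,080 ÷ 4,300 = 48.4%, over the 45% base limit.
Reserves = 12,390/885 = 14.0 months ≥ 3
Employment 42 ≥ 24 months
48.4% falls in the override range (45%–50%), so the compensating-factor test applies.
Override check — reserves: 14.0 mo (ok); score: 808 (ok).
Both override conditions satisfied; DTI exception granted.

Approved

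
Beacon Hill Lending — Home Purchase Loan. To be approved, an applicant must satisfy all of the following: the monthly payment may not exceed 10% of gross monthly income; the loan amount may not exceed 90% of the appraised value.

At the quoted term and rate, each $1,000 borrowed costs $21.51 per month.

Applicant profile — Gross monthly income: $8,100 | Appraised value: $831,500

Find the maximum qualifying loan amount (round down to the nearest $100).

$37,600

Payment cap: 10% × $8,100 = $810/month.
At $21.51 per $1,000, that supports 810/21.51 × 1,000 ≈ $37,656 → $37,600.
LTV cap: 90% × $831,500 = $748,350 → $748,300.
Binding constraint: payment-to-income.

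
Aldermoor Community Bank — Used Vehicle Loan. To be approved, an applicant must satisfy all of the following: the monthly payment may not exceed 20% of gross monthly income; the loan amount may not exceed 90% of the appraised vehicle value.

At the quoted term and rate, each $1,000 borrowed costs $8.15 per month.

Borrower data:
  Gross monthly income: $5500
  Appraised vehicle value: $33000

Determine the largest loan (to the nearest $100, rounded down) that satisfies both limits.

Payment cap: 20% × $5,500 = $1,100/month.
At $8.15 per $1,000, that supports 1,100/8.15 × 1,000 ≈ $134,969 → $134,900.
LTV cap: 90% × $33,000 = $29,700 → $29,700.
Binding constraint: loan-to-value.

$29,700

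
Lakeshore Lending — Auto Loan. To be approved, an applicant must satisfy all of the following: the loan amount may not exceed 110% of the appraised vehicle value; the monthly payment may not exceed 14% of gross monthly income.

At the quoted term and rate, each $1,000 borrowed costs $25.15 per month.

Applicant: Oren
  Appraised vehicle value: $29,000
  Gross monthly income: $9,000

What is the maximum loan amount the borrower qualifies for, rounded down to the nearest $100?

$31,900

Payment cap: 14% × $9,000 = $1,260/month.
At $25.15 per $1,000, that supports 1,260/25.15 × 1,000 ≈ $50,099 → $50,000.
LTV cap: 110% × $29,000 = $31,900 → $31,900.
Binding constraint: loan-to-value.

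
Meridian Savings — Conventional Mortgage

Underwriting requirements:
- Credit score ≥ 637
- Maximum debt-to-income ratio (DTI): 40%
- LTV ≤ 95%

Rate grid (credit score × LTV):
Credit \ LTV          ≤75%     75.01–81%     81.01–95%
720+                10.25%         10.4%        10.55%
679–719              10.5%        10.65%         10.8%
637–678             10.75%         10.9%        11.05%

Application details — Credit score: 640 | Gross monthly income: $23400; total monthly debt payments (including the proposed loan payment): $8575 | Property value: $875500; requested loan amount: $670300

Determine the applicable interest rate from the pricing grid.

10.9%

Credit score 640 ≥ 637; DTI = 8,575/23,400 = 36.6% ≤ 40%
LTV = 670,300/875,500 = 76.6% ≤ 95%
Score 640 is in the 637–678 band; LTV 76.6% is in the 75.01–81% band → 10.9%.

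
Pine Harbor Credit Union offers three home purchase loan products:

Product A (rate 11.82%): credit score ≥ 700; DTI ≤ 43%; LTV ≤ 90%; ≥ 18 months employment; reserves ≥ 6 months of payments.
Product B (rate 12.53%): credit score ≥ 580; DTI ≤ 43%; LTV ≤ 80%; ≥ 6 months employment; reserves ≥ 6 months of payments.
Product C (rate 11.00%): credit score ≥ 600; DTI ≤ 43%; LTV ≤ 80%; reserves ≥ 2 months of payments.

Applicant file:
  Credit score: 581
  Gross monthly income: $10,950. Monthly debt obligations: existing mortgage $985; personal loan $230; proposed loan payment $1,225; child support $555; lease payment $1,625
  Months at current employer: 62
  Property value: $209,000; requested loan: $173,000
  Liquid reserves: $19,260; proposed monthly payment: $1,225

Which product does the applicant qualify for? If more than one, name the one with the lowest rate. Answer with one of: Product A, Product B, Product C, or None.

Total debts = (985 + 230 + 1,225 + 555 + 1,625) = 4,620; DTI = 4,620/10,950 = 42.2%.
LTV = 173,000/209,000 = 82.8%.
Reserves = 19,260/1,225 = 15.7 months.
Product A: score 581 < 700; DTI 42.2% ≤ 43%; LTV 82.8% ≤ 90%; employment 62 ≥ 18 mo; reserves 15.7 ≥ 6 mo → does not qualify.
Product B: score 581 ≥ 580; DTI 42.2% ≤ 43%; LTV 82.8% > 80%; employment 62 ≥ 6 mo; reserves 15.7 ≥ 6 mo → does not qualify.
Product C: score 581 < 600; DTI 42.2% ≤ 43%; LTV 82.8% > 80%; reserves 15.7 ≥ 2 mo → does not qualify.

None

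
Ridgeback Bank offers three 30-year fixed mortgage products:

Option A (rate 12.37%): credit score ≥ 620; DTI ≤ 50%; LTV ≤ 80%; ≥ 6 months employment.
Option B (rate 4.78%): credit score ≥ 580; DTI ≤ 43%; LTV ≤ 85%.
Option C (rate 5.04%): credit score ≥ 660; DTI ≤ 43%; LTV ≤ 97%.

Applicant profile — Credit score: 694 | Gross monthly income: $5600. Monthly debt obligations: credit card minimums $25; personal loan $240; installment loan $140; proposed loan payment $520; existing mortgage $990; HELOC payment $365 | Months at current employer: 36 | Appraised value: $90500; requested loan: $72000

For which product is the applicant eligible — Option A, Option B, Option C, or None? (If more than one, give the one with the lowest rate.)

Total debts = (25 + 240 + 140 + 520 + 990 + 365) = 2,280; DTI = 2,280/5,600 = 40.7%.
LTV = 72,000/90,500 = 79.6%.
Option A: score 694 ≥ 620; DTI 40.7% ≤ 50%; LTV 79.6% ≤ 80%; employment 36 ≥ 6 mo → qualifies.
Option B: score 694 ≥ 580; DTI 40.7% ≤ 43%; LTV 79.6% ≤ 85% → qualifies.
Option C: score 694 ≥ 660; DTI 40.7% ≤ 43%; LTV 79.6% ≤ 97% → qualifies.
Qualifying: Option A, Option B, Option C. Lowest rate is 4.78% → Option B.

Option B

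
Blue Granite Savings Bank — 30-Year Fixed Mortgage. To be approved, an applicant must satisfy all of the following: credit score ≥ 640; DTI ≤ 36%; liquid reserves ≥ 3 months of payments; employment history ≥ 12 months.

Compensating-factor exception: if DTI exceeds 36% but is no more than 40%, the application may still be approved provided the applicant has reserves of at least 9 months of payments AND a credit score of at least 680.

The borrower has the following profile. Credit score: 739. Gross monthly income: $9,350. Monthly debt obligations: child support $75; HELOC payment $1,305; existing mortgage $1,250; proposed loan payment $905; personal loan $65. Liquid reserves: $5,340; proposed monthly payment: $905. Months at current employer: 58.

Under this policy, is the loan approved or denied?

Denied

Credit score 739 ≥ 640 (meets base)
Total debts = (75 + 1,305 + 1,250 + 905 + 65) = 3,600. DTI = 3,600/9,350 = 38.5% > 36% — standard DTI limit exceeded.
Reserves = 5,340/905 = 5.9 months ≥ 3
Employment 58 ≥ 12 months
38.5% falls in the override range (36%–40%), so the compensating-factor test applies.
Override check — reserves: 5.9 mo (short of 9); score: 739 (ok).
Override conditions not both satisfied; exception does not apply.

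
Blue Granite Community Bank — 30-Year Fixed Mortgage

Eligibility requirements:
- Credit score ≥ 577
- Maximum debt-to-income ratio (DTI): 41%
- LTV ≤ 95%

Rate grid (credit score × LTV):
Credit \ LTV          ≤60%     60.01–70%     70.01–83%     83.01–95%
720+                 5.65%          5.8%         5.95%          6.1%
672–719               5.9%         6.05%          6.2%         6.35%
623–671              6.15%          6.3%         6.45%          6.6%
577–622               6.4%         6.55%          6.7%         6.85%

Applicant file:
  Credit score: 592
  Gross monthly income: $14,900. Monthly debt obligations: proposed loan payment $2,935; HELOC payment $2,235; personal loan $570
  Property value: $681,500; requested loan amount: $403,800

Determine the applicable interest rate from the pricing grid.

Credit score 592 ≥ 577; Total monthly debts = (2,935 + 2,235 + 570) = 5,740. Debt-to-income = 5,740/14,900 = 38.5% — meets 41% limit
LTV: 403,800 ÷ 681,500 = 59.3%, within 95% cap
Row: 592 falls in 577–622. Column: 59.3% falls in ≤60%. Rate = 6.4%.

6.4%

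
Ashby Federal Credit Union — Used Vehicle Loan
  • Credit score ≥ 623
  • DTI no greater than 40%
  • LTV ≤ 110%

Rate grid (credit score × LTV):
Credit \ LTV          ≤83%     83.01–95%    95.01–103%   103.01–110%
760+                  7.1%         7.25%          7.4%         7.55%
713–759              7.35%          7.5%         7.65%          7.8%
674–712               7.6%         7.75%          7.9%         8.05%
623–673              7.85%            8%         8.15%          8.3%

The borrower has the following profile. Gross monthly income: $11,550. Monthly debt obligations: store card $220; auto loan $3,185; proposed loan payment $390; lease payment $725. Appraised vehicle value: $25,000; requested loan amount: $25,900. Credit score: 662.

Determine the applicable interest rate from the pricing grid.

8.3%

Credit score 662 ≥ 623; Total monthly debts = (220 + 3,185 + 390 + 725) = 4,520. Debt-to-income = 4,520/11,550 = 39.1% — meets 40% limit
LTV = 25,900/25,000 = 103.6% ≤ 110%
Row: 662 falls in 623–673. Column: 103.6% falls in 103.01–110%. Rate = 8.3%.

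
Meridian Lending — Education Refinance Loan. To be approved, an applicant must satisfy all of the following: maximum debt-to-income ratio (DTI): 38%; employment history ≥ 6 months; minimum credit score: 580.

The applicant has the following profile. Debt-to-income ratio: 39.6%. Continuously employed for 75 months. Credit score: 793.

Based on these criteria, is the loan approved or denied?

Debt-to-income 39.6% vs 38% cap — fail
Employment 75 ≥ 6 months
Credit score 793 ≥ 580 (meets)
Fails on DTI.

Denied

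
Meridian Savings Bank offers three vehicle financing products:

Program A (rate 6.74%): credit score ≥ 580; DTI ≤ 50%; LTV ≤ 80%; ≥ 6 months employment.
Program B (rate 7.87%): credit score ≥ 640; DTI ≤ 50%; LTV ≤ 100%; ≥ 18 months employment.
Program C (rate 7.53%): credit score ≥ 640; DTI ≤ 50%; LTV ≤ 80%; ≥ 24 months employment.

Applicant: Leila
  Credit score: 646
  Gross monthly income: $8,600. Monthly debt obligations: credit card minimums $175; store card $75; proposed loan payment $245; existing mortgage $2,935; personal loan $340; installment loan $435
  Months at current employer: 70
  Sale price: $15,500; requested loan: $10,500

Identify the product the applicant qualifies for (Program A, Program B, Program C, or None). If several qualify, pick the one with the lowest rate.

Total debts = (175 + 75 + 245 + 2,935 + 340 + 435) = 4,205; DTI = 4,205/8,600 = 48.9%.
LTV = 10,500/15,500 = 67.7%.
Program A: score 646 ≥ 580; DTI 48.9% ≤ 50%; LTV 67.7% ≤ 80%; employment 70 ≥ 6 mo → qualifies.
Program B: score 646 ≥ 640; DTI 48.9% ≤ 50%; LTV 67.7% ≤ 100%; employment 70 ≥ 18 mo → qualifies.
Program C: score 646 ≥ 640; DTI 48.9% ≤ 50%; LTV 67.7% ≤ 80%; employment 70 ≥ 24 mo → qualifies.
Qualifying: Program A, Program B, Program C. Lowest rate is 6.74% → Program A.

Program A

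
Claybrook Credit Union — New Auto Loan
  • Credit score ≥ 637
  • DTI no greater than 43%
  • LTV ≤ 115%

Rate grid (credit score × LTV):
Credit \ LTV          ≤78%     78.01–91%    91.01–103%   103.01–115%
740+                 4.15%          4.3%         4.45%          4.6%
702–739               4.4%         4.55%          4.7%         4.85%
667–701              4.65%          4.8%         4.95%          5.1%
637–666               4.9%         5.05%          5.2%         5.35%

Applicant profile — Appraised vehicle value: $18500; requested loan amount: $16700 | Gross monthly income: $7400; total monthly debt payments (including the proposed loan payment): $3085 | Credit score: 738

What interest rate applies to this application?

Credit score 738 ≥ 637; DTI: 3,085 ÷ 7,400 = 41.7%, within the 43% cap
LTV: 16,700 ÷ 18,500 = 90.3%, within 115% cap
Score 738 is in the 702–739 band; LTV 90.3% is in the 78.01–91% band → 4.55%.

4.55%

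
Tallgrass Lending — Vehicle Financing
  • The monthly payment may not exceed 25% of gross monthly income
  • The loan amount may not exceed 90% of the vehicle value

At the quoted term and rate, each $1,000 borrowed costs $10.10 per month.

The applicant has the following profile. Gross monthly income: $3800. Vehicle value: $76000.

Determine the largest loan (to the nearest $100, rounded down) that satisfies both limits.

Payment cap: 25% × $3,800 = $950/month.
At $10.10 per $1,000, that supports 950/10.10 × 1,000 ≈ $94,059 → $94,000.
LTV cap: 90% × $76,000 = $68,400 → $68,400.
Binding constraint: loan-to-value.

$68,400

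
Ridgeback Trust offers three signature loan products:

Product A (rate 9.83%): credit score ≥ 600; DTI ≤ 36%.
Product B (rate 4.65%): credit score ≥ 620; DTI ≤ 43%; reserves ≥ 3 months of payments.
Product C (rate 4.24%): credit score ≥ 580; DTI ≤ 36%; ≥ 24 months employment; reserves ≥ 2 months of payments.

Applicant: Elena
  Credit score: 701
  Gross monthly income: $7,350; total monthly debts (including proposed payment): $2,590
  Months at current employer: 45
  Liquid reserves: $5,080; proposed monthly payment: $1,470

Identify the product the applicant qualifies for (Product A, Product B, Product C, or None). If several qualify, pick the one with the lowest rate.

Product C

DTI = 2,590/7,350 = 35.2%.
Reserves = 5,080/1,470 = 3.5 months.
Product A: score 701 ≥ 600; DTI 35.2% ≤ 36% → qualifies.
Product B: score 701 ≥ 620; DTI 35.2% ≤ 43%; reserves 3.5 ≥ 3 mo → qualifies.
Product C: score 701 ≥ 580; DTI 35.2% ≤ 36%; employment 45 ≥ 24 mo; reserves 3.5 ≥ 2 mo → qualifies.
Qualifying: Product A, Product B, Product C. Lowest rate is 4.24% → Product C.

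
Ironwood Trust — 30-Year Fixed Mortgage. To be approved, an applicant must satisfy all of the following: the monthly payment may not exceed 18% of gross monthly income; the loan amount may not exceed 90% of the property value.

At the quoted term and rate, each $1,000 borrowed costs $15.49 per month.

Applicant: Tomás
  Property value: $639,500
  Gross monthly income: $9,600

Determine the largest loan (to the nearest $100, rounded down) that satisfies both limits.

Payment cap: 18% × $9,600 = $1,728/month.
At $15.49 per $1,000, that supports 1,728/15.49 × 1,000 ≈ $111,555 → $111,500.
LTV cap: 90% × $639,500 = $575,550 → $575,500.
Binding constraint: payment-to-income.

$111,500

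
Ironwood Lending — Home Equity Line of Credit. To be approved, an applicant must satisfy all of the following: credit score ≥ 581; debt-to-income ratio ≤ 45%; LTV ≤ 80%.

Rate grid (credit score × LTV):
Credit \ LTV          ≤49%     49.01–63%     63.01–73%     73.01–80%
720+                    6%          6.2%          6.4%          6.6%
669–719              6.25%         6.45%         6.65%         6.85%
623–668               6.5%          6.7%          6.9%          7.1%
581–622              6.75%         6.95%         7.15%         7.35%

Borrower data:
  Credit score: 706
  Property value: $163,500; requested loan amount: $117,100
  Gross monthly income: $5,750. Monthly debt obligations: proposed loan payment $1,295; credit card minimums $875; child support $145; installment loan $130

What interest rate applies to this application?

Credit score 706 ≥ 581; Total monthly debts = (1,295 + 875 + 145 + 130) = 2,445. DTI: 2,445 ÷ 5,750 = 42.5%, within the 45% cap
LTV: 117,100 ÷ 163,500 = 71.6%, within 80% cap
Score 706 is in the 669–719 band; LTV 71.6% is in the 63.01–73% band → 6.65%.

6.65%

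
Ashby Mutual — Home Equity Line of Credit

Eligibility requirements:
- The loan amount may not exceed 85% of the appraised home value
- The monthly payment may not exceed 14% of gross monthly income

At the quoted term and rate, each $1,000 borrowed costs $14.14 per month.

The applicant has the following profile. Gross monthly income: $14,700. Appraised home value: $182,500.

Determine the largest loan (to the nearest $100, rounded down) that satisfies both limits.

Payment cap: 14% × $14,700 = $2,058/month.
At $14.14 per $1,000, that supports 2,058/14.14 × 1,000 ≈ $145,544 → $145,500.
LTV cap: 85% × $182,500 = $155,125 → $155,100.
Binding constraint: payment-to-income.

$145,500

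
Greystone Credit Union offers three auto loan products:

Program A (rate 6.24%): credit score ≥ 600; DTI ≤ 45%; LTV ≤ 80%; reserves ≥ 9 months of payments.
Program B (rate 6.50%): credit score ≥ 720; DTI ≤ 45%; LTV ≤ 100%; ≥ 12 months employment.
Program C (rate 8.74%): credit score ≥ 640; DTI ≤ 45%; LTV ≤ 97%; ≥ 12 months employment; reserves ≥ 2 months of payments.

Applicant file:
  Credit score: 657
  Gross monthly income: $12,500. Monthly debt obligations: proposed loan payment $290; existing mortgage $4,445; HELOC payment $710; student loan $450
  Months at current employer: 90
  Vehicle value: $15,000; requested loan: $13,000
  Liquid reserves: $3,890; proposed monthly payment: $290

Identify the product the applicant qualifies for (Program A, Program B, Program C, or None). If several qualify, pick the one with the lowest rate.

None

Total debts = (290 + 4,445 + 710 + 450) = 5,895; DTI = 5,895/12,500 = 47.2%.
LTV = 13,000/15,000 = 86.7%.
Reserves = 3,890/290 = 13.4 months.
Program A: score 657 ≥ 600; DTI 47.2% > 45%; LTV 86.7% > 80%; reserves 13.4 ≥ 9 mo → does not qualify.
Program B: score 657 < 720; DTI 47.2% > 45%; LTV 86.7% ≤ 100%; employment 90 ≥ 12 mo → does not qualify.
Program C: score 657 ≥ 640; DTI 47.2% > 45%; LTV 86.7% ≤ 97%; employment 90 ≥ 12 mo; reserves 13.4 ≥ 2 mo → does not qualify.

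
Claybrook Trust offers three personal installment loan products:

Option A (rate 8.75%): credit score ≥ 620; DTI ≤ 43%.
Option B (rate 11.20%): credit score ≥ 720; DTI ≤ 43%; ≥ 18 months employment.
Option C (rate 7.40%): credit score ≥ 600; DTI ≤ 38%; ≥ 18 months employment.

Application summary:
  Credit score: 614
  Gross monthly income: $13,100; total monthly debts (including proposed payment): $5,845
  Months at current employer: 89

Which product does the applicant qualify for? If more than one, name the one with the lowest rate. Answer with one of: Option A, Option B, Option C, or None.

DTI = 5,845/13,100 = 44.6%.
Option A: score 614 < 620; DTI 44.6% > 43% → does not qualify.
Option B: score 614 < 720; DTI 44.6% > 43%; employment 89 ≥ 18 mo → does not qualify.
Option C: score 614 ≥ 600; DTI 44.6% > 38%; employment 89 ≥ 18 mo → does not qualify.

None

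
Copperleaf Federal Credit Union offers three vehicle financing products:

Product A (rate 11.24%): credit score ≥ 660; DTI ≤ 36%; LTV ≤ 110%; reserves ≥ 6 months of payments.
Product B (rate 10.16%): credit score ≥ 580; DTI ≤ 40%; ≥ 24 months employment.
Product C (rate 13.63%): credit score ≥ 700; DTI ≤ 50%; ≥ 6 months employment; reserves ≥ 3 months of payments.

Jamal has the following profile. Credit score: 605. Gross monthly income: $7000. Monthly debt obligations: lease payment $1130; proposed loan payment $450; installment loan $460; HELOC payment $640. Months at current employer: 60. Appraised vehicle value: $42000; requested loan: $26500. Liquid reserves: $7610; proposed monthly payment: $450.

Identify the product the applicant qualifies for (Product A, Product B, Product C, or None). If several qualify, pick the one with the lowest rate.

Product B

Total debts = (1,130 + 450 + 460 + 640) = 2,680; DTI = 2,680/7,000 = 38.3%.
LTV = 26,500/42,000 = 63.1%.
Reserves = 7,610/450 = 16.9 months.
Product A: score 605 < 660; DTI 38.3% > 36%; LTV 63.1% ≤ 110%; reserves 16.9 ≥ 6 mo → does not qualify.
Product B: score 605 ≥ 580; DTI 38.3% ≤ 40%; employment 60 ≥ 24 mo → qualifies.
Product C: score 605 < 700; DTI 38.3% ≤ 50%; employment 60 ≥ 6 mo; reserves 16.9 ≥ 3 mo → does not qualify.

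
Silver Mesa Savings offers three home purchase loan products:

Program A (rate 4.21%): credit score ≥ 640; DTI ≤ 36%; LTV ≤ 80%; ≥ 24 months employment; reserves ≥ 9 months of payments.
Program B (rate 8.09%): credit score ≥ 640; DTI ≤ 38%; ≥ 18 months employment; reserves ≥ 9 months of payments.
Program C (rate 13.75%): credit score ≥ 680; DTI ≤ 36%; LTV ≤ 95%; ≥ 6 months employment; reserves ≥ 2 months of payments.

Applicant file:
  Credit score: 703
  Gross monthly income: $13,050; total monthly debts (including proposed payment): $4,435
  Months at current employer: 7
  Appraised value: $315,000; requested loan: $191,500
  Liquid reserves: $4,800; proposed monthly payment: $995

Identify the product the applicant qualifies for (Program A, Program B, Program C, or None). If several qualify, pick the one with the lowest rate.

Program C

DTI = 4,435/13,050 = 34%.
LTV = 191,500/315,000 = 60.8%.
Reserves = 4,800/995 = 4.8 months.
Program A: score 703 ≥ 640; DTI 34% ≤ 36%; LTV 60.8% ≤ 80%; employment 7 < 24 mo; reserves 4.8 < 9 mo → does not qualify.
Program B: score 703 ≥ 640; DTI 34% ≤ 38%; employment 7 < 18 mo; reserves 4.8 < 9 mo → does not qualify.
Program C: score 703 ≥ 680; DTI 34% ≤ 36%; LTV 60.8% ≤ 95%; employment 7 ≥ 6 mo; reserves 4.8 ≥ 2 mo → qualifies.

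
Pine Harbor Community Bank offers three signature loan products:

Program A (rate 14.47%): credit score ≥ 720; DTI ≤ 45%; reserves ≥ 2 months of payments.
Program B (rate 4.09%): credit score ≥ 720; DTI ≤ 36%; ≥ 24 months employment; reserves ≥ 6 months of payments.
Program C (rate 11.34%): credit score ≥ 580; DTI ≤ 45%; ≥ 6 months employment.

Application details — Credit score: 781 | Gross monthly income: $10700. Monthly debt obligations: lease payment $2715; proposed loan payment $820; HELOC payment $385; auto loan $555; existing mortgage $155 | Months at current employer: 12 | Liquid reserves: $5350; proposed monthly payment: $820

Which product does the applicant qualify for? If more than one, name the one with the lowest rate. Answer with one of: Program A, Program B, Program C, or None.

Total debts = (2,715 + 820 + 385 + 555 + 155) = 4,630; DTI = 4,630/10,700 = 43.3%.
Reserves = 5,350/820 = 6.5 months.
Program A: score 781 ≥ 720; DTI 43.3% ≤ 45%; reserves 6.5 ≥ 2 mo → qualifies.
Program B: score 781 ≥ 720; DTI 43.3% > 36%; employment 12 < 24 mo; reserves 6.5 ≥ 6 mo → does not qualify.
Program C: score 781 ≥ 580; DTI 43.3% ≤ 45%; employment 12 ≥ 6 mo → qualifies.
Qualifying: Program A, Program C. Lowest rate is 11.34% → Program C.

Program C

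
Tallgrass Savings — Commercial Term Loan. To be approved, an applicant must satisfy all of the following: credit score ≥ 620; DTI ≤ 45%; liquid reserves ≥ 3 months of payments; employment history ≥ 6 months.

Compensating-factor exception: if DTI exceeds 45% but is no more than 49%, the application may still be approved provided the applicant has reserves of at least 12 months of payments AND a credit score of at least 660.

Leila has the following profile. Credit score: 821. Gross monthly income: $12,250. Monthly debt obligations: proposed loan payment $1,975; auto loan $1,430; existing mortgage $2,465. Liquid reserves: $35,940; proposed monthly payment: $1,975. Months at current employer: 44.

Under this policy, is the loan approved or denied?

Credit score 821 ≥ 620 (meets base)
Total debts = (1,975 + 1,430 + 2,465) = 5,870. DTI: 5,870 ÷ 12,250 = 47.9%, over the 45% base limit.
Liquid reserves cover 35,940/1,975 = 18.2 months — ≥ 3 required
Employment 44 ≥ 6 months
DTI 47.9% is within the 45%–49% exception band; checking compensating factors.
Reserves 18.2 ≥ 12 months; credit score 821 ≥ 660.
Both compensating conditions met → exception applies.

Approved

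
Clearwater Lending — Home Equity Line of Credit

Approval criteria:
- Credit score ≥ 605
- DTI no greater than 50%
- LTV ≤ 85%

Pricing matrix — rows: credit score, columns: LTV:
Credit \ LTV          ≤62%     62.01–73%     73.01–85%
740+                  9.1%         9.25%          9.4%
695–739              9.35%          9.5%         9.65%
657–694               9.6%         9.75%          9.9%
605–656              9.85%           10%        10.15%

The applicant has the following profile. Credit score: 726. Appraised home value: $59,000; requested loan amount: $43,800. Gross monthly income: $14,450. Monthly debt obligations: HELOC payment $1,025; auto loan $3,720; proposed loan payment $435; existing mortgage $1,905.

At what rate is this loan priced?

Credit score 726 ≥ 605; Total monthly debts = (1,025 + 3,720 + 435 + 1,905) = 7,085. DTI: 7,085 ÷ 14,450 = 49%, within the 50% cap
LTV = 43,800/59,000 = 74.2% ≤ 85%
Row: 726 falls in 695–739. Column: 74.2% falls in 73.01–85%. Rate = 9.65%.

9.65%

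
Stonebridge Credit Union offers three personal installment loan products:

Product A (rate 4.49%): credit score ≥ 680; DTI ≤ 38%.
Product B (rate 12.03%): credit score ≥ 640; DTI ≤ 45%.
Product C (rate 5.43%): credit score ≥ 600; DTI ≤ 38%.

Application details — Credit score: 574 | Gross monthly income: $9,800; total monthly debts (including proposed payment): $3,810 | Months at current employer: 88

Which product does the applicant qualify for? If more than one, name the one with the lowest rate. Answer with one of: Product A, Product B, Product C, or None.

DTI = 3,810/9,800 = 38.9%.
Product A: score 574 < 680; DTI 38.9% > 38% → does not qualify.
Product B: score 574 < 640; DTI 38.9% ≤ 45% → does not qualify.
Product C: score 574 < 600; DTI 38.9% > 38% → does not qualify.

None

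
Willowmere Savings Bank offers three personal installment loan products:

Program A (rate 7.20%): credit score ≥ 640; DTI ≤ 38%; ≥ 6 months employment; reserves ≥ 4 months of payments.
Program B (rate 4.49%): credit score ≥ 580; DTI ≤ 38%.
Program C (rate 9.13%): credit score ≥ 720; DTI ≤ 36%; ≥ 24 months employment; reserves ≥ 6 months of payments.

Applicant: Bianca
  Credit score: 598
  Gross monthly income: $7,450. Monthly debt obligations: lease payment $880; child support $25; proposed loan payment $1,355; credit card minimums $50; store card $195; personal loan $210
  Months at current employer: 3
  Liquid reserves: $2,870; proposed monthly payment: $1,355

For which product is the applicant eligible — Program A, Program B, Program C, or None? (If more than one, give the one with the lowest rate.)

Total debts = (880 + 25 + 1,355 + 50 + 195 + 210) = 2,715; DTI = 2,715/7,450 = 36.4%.
Reserves = 2,870/1,355 = 2.1 months.
Program A: score 598 < 640; DTI 36.4% ≤ 38%; employment 3 < 6 mo; reserves 2.1 < 4 mo → does not qualify.
Program B: score 598 ≥ 580; DTI 36.4% ≤ 38% → qualifies.
Program C: score 598 < 720; DTI 36.4% > 36%; employment 3 < 24 mo; reserves 2.1 < 6 mo → does not qualify.

Program B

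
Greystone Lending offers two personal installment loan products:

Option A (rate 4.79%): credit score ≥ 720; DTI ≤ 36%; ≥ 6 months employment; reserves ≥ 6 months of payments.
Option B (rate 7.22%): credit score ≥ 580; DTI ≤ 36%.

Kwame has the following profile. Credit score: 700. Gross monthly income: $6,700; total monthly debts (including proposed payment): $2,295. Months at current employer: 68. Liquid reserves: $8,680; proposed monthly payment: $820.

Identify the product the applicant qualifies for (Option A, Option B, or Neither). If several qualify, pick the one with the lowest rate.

Option B

DTI = 2,295/6,700 = 34.3%.
Reserves = 8,680/820 = 10.6 months.
Option A: score 700 < 720; DTI 34.3% ≤ 36%; employment 68 ≥ 6 mo; reserves 10.6 ≥ 6 mo → does not qualify.
Option B: score 700 ≥ 580; DTI 34.3% ≤ 36% → qualifies.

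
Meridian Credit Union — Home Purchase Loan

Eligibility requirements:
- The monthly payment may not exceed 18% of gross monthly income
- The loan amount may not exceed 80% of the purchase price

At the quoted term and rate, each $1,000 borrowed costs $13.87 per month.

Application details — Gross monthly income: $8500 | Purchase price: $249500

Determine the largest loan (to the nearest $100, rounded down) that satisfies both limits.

$110,300

Payment cap: 18% × $8,500 = $1,530/month.
At $13.87 per $1,000, that supports 1,530/13.87 × 1,000 ≈ $110,310 → $110,300.
LTV cap: 80% × $249,500 = $199,600 → $199,600.
Binding constraint: payment-to-income.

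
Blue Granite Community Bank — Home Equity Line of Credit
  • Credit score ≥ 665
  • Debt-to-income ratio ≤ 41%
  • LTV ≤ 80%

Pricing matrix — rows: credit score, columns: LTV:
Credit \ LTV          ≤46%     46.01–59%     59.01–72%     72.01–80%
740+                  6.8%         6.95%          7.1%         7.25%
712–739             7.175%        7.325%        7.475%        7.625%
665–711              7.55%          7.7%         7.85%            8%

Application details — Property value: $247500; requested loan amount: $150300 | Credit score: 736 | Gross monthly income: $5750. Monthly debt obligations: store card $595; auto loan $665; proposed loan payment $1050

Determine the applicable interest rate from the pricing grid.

Credit score 736 ≥ 665; Total monthly debts = (595 + 665 + 1,050) = 2,310. Debt-to-income = 2,310/5,750 = 40.2% — meets 41% limit
LTV: 150,300 ÷ 247,500 = 60.7%, within 80% cap
Score 736 is in the 712–739 band; LTV 60.7% is in the 59.01–72% band → 7.475%.

7.475%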